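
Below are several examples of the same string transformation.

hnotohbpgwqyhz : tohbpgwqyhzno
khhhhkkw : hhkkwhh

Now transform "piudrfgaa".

What's happening: delete the first character, then move the first 2 characters to the end (rotate left by 2).
On "piudrfgaa": the first step gives "iudrfgaa", and the second then gives "drfgaaiu".

drfgaaiu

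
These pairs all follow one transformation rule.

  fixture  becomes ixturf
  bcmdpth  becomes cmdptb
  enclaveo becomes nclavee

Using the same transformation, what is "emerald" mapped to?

Each output is the input with this applied: delete the last character, then move the first character to the end.
"emerald" → "emeral" → "merale".

merale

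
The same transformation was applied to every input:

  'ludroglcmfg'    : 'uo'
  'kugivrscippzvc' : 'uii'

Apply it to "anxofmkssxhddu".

Rule — keep only the vowels.
For "anxofmkssxhddu" the result is "aou".

aou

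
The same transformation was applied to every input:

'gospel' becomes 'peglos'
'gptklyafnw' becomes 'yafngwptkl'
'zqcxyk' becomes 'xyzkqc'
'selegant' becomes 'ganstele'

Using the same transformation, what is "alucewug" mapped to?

In each case the input is transformed by: swap the first and last characters, then swap the front and back halves of the string.
Applying that to "alucewug" gives "ewuagluc".

ewuagluc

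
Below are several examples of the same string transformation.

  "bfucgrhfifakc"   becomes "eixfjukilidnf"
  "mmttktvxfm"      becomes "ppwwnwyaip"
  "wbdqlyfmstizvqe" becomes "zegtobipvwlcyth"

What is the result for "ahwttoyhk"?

dkzwwrbkn

Rule — shift every letter 3 places forward in the alphabet (wrapping around).
Doing the same to "ahwttoyhk": "dkzwwrbkn".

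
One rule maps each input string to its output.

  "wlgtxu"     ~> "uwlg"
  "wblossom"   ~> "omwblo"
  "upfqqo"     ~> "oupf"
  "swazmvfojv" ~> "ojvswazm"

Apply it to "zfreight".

htzfre

Looking at the pairs, the operation is to swap the front and back halves of the string, then delete the first 2 characters.
"zfreight" → "ightzfre" → "htzfre".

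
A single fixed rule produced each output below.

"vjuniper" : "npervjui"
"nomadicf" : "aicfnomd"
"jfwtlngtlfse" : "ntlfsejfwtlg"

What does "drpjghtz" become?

jhtzdrpg

The rule is to swap the front and back halves of the string, then swap the first and last characters.
Applying both steps to "drpjghtz": "ghtzdrpj", then "jhtzdrpg".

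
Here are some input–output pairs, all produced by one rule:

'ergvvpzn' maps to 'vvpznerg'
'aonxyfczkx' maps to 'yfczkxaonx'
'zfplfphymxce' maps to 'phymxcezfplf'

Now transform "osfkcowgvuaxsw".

In each case the input is transformed by: swap the front and back halves of the string, then move the last character to the front.
Starting from "osfkcowgvuaxsw": after the first operation, "gvuaxswosfkcow"; after the second, "wgvuaxswosfkco".

wgvuaxswosfkco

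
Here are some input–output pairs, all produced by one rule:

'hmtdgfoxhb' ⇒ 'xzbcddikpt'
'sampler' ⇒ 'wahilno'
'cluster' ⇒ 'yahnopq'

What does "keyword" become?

In each case the input is transformed by: sort the characters into alphabetical order, then shift every letter 4 places backward in the alphabet (wrapping around).
Starting from "keyword": after the first operation, "dekorwy"; after the second, "zagknsu".

zagknsu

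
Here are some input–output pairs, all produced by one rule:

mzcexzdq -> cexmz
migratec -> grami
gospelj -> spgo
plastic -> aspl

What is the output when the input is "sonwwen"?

Rule — delete the last 3 characters, then move the first 2 characters to the end (rotate left by 2).
Applying that to "sonwwen" gives "nwso".

nwso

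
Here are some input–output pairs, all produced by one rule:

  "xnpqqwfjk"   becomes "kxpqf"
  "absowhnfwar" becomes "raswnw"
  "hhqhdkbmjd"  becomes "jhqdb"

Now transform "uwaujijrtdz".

In each case the input is transformed by: keep every other character starting from the first (positions 1st, 3rd, 5th, ...), then move the last character to the front.
Starting from "uwaujijrtdz": after the first operation, "uajjtz"; after the second, "zuajjt".

zuajjt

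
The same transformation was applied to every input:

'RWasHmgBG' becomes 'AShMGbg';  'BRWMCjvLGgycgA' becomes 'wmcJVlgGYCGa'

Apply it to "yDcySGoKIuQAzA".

The transformation: delete the first 2 characters, then flip the case of every letter.
Working it through for "yDcySGoKIuQAzA": intermediate "cySGoKIuQAzA", final "CYsgOkiUqaZa".

CYsgOkiUqaZa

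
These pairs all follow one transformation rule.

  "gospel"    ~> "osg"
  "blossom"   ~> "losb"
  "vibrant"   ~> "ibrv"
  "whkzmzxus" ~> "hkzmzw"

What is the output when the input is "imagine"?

magi

What's happening: delete the last 3 characters, then move the first character to the end.
For "imagine", step one produces "imag"; step two turns that into "magi".
(Check on "whkzmzxus": → "whkzmz" → "hkzmzw" ✓)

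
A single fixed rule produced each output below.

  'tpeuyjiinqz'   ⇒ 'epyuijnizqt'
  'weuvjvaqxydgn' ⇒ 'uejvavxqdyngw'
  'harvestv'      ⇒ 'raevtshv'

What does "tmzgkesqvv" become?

Rule — move the first character to the end, then swap each adjacent pair of characters (1↔2, 3↔4, ...).
Working it through for "tmzgkesqvv": intermediate "mzgkesqvvt", final "zmkgsevqtv".

zmkgsevqtv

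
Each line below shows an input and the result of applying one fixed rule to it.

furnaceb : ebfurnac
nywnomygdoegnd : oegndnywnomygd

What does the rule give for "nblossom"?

omnbloss

The rule is to move the first 2 characters to the end (rotate left by 2), then swap the front and back halves of the string.
For "nblossom", step one produces "lossomnb"; step two turns that into "omnbloss".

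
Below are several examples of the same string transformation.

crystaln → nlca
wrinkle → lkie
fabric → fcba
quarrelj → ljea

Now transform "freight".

hgfe

The rule is to sort the characters into reverse alphabetical order, then keep only the last 4 characters.
"freight" → "trihgfe" → "hgfe".
(Check on "crystaln": → "ytsrnlca" → "nlca" ✓)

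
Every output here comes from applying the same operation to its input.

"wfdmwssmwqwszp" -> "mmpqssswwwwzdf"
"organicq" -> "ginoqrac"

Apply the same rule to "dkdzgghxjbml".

dgghjklmxzbd

What's happening: sort the characters into alphabetical order, then move the first 2 characters to the end (rotate left by 2).
Working it through for "dkdzgghxjbml": intermediate "bddgghjklmxz", final "dgghjklmxzbd".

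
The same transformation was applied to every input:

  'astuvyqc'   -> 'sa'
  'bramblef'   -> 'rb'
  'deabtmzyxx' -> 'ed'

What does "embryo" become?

me

What's happening: swap each adjacent pair of characters (1↔2, 3↔4, ...), then keep only the first 2 characters.
"embryo" → "merboy" → "me".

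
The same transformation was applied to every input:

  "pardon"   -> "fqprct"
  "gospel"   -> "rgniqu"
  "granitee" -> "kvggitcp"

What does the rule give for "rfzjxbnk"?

zdpmthbl

The rule is to shift every letter 2 places forward in the alphabet (wrapping around), then swap the front and back halves of the string.
Applying both steps to "rfzjxbnk": "thblzdpm", then "zdpmthbl".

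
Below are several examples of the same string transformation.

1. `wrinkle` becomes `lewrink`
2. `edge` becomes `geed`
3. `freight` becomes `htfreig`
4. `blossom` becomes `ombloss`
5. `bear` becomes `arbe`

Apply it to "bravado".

Each output is the input with this applied: move the last 2 characters to the front (rotate right by 2).
Doing the same to "bravado": "dobrava".

dobrava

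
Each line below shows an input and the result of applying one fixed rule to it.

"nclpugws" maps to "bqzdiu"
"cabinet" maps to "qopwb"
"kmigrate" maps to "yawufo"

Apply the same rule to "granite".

Looking at the pairs, the operation is to delete the last 2 characters, then shift every letter 12 places backward in the alphabet (wrapping around).
Working it through for "granite": intermediate "grani", final "ufobw".

ufobw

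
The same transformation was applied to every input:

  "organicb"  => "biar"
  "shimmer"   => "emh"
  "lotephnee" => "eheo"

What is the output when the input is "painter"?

The rule is to keep every other character starting from the second (positions 2nd, 4th, 6th, ...), then reverse the string.
On "painter": the first step gives "ane", and the second then gives "ena".
(Check on "organicb": → "raib" → "biar" ✓)

ena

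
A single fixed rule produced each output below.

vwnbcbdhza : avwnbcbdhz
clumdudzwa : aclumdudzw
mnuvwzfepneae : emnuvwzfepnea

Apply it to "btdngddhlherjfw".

wbtdngddhlherjf

What's happening: move the last character to the front.
On "btdngddhlherjfw" that produces "wbtdngddhlherjf".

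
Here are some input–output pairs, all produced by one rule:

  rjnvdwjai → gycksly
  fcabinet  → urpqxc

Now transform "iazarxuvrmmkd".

xpopgmjkgbb

Each output is the input with this applied: shift every letter 11 places backward in the alphabet (wrapping around), then delete the last 2 characters.
Working it through for "iazarxuvrmmkd": intermediate "xpopgmjkgbbzs", final "xpopgmjkgbb".
(Check on "rjnvdwjai": → "gyckslypx" → "gycksly" ✓)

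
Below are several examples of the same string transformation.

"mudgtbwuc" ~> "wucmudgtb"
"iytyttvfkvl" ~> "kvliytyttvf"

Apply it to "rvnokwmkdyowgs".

wgsrvnokwmkdyo

Each output is the input with this applied: move the last 3 characters to the front (rotate right by 3).
On "rvnokwmkdyowgs" that produces "wgsrvnokwmkdyo".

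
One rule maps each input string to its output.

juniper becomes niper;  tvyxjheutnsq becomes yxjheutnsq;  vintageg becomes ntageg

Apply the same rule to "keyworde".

yworde

The pattern: delete the first 2 characters.
So "keyworde" becomes "yworde".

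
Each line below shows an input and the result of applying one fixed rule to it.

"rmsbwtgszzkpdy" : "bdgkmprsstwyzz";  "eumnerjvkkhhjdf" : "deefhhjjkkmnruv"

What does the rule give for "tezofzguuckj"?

What's happening: sort the characters into alphabetical order.
So "tezofzguuckj" becomes "cefgjkotuuzz".

cefgjkotuuzz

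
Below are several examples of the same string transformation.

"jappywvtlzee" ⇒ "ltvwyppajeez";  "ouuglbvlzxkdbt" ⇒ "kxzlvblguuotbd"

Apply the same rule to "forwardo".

Rule — reverse the string, then move the first 3 characters to the end (rotate left by 3).
"forwardo" → "odrawrof" → "awrofodr".

awrofodr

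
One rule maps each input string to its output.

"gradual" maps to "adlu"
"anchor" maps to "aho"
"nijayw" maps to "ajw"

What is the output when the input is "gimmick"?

cikm

Each output is the input with this applied: sort the characters into alphabetical order, then keep every other character starting from the first (positions 1st, 3rd, 5th, ...).
On "gimmick": the first step gives "cgiikmm", and the second then gives "cikm".
(Check on "anchor": → "achnor" → "aho" ✓)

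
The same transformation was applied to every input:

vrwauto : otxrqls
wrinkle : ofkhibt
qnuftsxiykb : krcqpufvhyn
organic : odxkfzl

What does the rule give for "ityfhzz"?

qvcewwf

What's happening: move the first character to the end, then shift every letter 3 places backward in the alphabet (wrapping around).
"ityfhzz" → "tyfhzzi" → "qvcewwf".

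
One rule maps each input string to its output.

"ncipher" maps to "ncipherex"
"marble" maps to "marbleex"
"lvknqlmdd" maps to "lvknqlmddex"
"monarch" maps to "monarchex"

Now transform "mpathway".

The transformation: append "ex".
Doing the same to "mpathway": "mpathwayex".

mpathwayex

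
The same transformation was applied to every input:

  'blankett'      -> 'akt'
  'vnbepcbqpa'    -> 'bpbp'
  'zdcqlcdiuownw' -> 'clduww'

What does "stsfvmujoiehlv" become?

What's happening: delete the first character, then keep every other character starting from the second (positions 2nd, 4th, 6th, ...).
For "stsfvmujoiehlv", step one produces "tsfvmujoiehlv"; step two turns that into "svuoel".
(Check on "vnbepcbqpa": → "nbepcbqpa" → "bpbp" ✓)

svuoel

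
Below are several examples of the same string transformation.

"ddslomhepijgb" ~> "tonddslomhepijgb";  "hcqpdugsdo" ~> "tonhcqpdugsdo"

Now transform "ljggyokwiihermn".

tonljggyokwiihermn

In each case the input is transformed by: prepend "ton".
"ljggyokwiihermn" → "tonljggyokwiihermn".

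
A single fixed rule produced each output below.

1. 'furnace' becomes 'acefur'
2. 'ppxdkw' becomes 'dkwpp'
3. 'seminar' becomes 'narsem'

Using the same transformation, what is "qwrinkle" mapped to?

kleqwri

The rule is to move the last 3 characters to the front (rotate right by 3), then delete the last character.
"qwrinkle" → "kleqwri".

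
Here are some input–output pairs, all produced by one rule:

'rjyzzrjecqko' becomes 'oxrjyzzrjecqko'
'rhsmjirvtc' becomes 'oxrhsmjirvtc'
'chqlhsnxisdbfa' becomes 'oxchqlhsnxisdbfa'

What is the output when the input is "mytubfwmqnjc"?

Each output is the input with this applied: prepend "ox".
"mytubfwmqnjc" → "oxmytubfwmqnjc".

oxmytubfwmqnjc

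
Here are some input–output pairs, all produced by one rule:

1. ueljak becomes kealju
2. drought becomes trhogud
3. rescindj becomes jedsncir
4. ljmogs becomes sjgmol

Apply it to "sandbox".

Rule — take characters alternately from the front and the back (1st, last, 2nd, 2nd-last, ...), then move the first character to the end.
Starting from "sandbox": after the first operation, "sxaonbd"; after the second, "xaonbds".

xaonbds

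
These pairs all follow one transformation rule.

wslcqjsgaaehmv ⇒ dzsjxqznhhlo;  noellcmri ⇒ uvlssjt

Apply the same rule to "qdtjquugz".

xkaqxbb

Each output is the input with this applied: shift every letter 7 places forward in the alphabet (wrapping around), then delete the last 2 characters.
On "qdtjquugz" that produces "xkaqxbb".
(Check on "wslcqjsgaaehmv": → "dzsjxqznhhlotc" → "dzsjxqznhhlo" ✓)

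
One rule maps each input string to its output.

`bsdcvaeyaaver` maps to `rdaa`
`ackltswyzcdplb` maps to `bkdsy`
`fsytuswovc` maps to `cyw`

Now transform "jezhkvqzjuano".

The pattern: take characters alternately from the front and the back (1st, last, 2nd, 2nd-last, ...), then keep one character in every 3, starting at position 2 (positions 2nd, 5th, 8th, ...).
On "jezhkvqzjuano": the first step gives "joenzahukjvzq", and the second then gives "ozuv".
(Check on "bsdcvaeyaaver": → "brsedvcavaaye" → "rdaa" ✓)

ozuv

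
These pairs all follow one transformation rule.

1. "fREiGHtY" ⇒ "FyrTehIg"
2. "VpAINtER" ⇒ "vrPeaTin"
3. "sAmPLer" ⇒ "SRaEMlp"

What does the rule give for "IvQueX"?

ixVEqU

What's happening: flip the case of every letter, then take characters alternately from the front and the back (1st, last, 2nd, 2nd-last, ...).
Applying that to "IvQueX" gives "ixVEqU".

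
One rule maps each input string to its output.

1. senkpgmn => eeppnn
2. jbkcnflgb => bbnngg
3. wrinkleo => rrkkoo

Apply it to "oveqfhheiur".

Looking at the pairs, the operation is to keep one character in every 3, starting at position 2 (positions 2nd, 5th, 8th, ...), then double every character.
Applying both steps to "oveqfhheiur": "vfer", then "vvffeerr".

vvffeerr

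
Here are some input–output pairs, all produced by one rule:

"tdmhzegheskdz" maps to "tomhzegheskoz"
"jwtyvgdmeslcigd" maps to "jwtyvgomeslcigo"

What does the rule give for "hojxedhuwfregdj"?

hojxeohuwfregoj

Rule — replace every "d" with "o".
Doing the same to "hojxedhuwfregdj": "hojxeohuwfregoj".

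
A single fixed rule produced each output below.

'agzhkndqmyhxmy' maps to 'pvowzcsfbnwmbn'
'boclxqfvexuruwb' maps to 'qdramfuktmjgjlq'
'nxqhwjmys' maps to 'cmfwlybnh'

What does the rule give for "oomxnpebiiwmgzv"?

ddbmcetqxxlbvok

In each case the input is transformed by: shift every letter 11 places backward in the alphabet (wrapping around).
Doing the same to "oomxnpebiiwmgzv": "ddbmcetqxxlbvok".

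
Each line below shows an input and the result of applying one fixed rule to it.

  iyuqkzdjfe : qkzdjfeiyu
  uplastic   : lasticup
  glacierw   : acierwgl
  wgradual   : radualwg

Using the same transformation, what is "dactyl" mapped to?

Rule — move the last 2 characters to the front (rotate right by 2), then swap the front and back halves of the string.
Applying both steps to "dactyl": "yldact", then "actyld".

actyld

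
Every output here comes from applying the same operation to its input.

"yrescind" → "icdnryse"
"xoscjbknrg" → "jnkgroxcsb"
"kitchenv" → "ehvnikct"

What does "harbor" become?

What's happening: swap each adjacent pair of characters (1↔2, 3↔4, ...), then swap the front and back halves of the string.
Starting from "harbor": after the first operation, "ahbrro"; after the second, "rroahb".

rroahb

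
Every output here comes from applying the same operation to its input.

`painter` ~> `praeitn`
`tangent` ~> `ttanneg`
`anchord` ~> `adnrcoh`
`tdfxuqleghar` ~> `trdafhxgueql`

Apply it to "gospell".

Each output is the input with this applied: take characters alternately from the front and the back (1st, last, 2nd, 2nd-last, ...).
On "gospell" that produces "glolsep".

glolsep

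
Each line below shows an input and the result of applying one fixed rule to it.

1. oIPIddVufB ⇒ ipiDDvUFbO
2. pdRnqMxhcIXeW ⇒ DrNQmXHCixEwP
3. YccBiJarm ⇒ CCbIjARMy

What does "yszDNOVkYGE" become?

The pattern: flip the case of every letter, then move the first character to the end.
Working it through for "yszDNOVkYGE": intermediate "YSZdnovKyge", final "SZdnovKygeY".
(Check on "pdRnqMxhcIXeW": → "PDrNQmXHCixEw" → "DrNQmXHCixEwP" ✓)

SZdnovKygeY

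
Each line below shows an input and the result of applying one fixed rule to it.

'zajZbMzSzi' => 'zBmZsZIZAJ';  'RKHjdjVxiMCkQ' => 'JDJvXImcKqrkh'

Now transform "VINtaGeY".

Each output is the input with this applied: flip the case of every letter, then move the first 3 characters to the end (rotate left by 3).
Working it through for "VINtaGeY": intermediate "vinTAgEy", final "TAgEyvin".
(Check on "RKHjdjVxiMCkQ": → "rkhJDJvXImcKq" → "JDJvXImcKqrkh" ✓)

TAgEyvin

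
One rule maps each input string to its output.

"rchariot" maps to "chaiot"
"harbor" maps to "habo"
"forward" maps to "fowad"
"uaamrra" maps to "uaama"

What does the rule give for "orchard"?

What's happening: remove every "r".
Doing the same to "orchard": "ochad".

ochad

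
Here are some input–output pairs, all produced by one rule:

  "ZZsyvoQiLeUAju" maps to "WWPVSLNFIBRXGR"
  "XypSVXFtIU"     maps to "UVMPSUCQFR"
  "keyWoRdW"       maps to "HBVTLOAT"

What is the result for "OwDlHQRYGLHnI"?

LTAIENOVDIEKF

Each output is the input with this applied: shift every letter 3 places backward in the alphabet (wrapping around), then convert every letter to uppercase.
So "OwDlHQRYGLHnI" becomes "LTAIENOVDIEKF".
(Check on "ZZsyvoQiLeUAju": → "WWpvslNfIbRXgr" → "WWPVSLNFIBRXGR" ✓)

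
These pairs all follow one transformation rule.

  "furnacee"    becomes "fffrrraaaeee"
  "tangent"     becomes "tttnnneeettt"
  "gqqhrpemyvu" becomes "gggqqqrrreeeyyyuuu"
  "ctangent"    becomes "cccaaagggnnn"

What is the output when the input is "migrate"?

The transformation: keep every other character starting from the first (positions 1st, 3rd, 5th, ...), then repeat every character 3 times.
"migrate" → "mgae" → "mmmgggaaaeee".

mmmgggaaaeee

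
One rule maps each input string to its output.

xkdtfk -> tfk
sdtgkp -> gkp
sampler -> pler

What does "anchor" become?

Each output is the input with this applied: delete the first 3 characters.
For "anchor" the result is "hor".

hor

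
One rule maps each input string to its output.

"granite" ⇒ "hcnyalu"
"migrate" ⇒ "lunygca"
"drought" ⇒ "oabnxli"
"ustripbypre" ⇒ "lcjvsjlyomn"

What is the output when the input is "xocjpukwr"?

What's happening: shift every letter 6 places backward in the alphabet (wrapping around), then move the first 3 characters to the end (rotate left by 3).
On "xocjpukwr": the first step gives "riwdjoeql", and the second then gives "djoeqlriw".

djoeqlriw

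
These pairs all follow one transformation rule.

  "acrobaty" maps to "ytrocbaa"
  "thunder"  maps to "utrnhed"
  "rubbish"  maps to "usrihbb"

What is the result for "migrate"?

The rule is to sort the characters into reverse alphabetical order.
"migrate" → "trmigea".

trmigea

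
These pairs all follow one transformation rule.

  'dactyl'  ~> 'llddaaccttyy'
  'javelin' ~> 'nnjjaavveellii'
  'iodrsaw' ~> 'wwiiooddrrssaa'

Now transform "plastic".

Looking at the pairs, the operation is to double every character, then move the last 2 characters to the front (rotate right by 2).
For "plastic", step one produces "ppllaassttiicc"; step two turns that into "ccppllaassttii".

ccppllaassttii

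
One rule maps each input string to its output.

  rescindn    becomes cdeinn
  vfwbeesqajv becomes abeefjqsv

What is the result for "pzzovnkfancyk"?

Rule — sort the characters into alphabetical order, then delete the last 2 characters.
So "pzzovnkfancyk" becomes "acfkknnopvy".

acfkknnopvy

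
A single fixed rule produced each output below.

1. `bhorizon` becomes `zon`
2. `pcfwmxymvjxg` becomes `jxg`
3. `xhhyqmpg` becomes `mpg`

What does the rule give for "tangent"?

The transformation: keep only the last 3 characters.
For "tangent" the result is "ent".

ent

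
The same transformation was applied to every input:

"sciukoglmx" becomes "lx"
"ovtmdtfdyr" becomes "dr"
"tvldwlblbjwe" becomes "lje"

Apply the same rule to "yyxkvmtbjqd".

Looking at the pairs, the operation is to keep every other character starting from the second (positions 2nd, 4th, 6th, ...), then delete the first 3 characters.
"yyxkvmtbjqd" → "ykmbq" → "bq".

bq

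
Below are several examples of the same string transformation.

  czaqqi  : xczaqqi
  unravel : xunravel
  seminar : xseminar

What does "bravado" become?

What's happening: prepend "x".
For "bravado" the result is "xbravado".

xbravado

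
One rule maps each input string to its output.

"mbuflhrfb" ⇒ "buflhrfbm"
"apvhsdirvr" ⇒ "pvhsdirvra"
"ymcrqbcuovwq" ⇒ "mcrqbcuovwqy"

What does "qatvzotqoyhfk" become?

atvzotqoyhfkq

In each case the input is transformed by: move the first character to the end.
For "qatvzotqoyhfk" the result is "atvzotqoyhfkq".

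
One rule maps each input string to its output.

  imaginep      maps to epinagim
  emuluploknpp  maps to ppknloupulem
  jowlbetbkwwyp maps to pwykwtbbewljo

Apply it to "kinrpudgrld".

Looking at the pairs, the operation is to swap each adjacent pair of characters (1↔2, 3↔4, ...), then reverse the string.
For "kinrpudgrld", step one produces "ikrnupgdlrd"; step two turns that into "drldgpunrki".
(Check on "imaginep": → "miganipe" → "epinagim" ✓)

drldgpunrki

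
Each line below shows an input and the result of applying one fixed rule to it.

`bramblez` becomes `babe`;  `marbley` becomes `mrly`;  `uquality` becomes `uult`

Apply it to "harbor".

hro

What's happening: keep every other character starting from the first (positions 1st, 3rd, 5th, ...).
Applying that to "harbor" gives "hro".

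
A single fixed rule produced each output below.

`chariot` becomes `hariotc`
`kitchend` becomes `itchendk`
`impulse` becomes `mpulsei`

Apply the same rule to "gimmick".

Each output is the input with this applied: move the first character to the end.
Doing the same to "gimmick": "immickg".

immickg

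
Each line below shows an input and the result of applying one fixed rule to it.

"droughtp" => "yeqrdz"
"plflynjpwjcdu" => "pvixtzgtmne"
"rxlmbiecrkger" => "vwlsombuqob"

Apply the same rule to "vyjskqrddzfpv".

The rule is to delete the first 2 characters, then shift every letter 10 places forward in the alphabet (wrapping around).
On "vyjskqrddzfpv": the first step gives "jskqrddzfpv", and the second then gives "tcuabnnjpzf".

tcuabnnjpzf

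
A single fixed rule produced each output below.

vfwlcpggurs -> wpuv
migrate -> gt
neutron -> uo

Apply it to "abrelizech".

ric

The transformation: move the first character to the end, then keep one character in every 3, starting at position 2 (positions 2nd, 5th, 8th, ...).
"abrelizech" → "brelizecha" → "ric".
(Check on "migrate": → "igratem" → "gt" ✓)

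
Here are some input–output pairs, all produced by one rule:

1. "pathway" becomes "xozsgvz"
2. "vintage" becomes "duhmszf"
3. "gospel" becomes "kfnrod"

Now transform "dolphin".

In each case the input is transformed by: move the last character to the front, then shift every letter 1 place backward in the alphabet (wrapping around).
On "dolphin" that produces "mcnkogh".

mcnkogh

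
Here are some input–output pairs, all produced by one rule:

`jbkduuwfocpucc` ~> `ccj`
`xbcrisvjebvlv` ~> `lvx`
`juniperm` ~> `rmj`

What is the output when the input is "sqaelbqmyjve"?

The pattern: move the last 2 characters to the front (rotate right by 2), then keep only the first 3 characters.
Starting from "sqaelbqmyjve": after the first operation, "vesqaelbqmyj"; after the second, "ves".

ves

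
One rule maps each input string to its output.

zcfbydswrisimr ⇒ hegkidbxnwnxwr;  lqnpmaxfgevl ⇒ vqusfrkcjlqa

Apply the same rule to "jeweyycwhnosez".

jojbddbhsmxtej

Looking at the pairs, the operation is to swap each adjacent pair of characters (1↔2, 3↔4, ...), then shift every letter 5 places forward in the alphabet (wrapping around).
On "jeweyycwhnosez": the first step gives "ejewyywcnhsoze", and the second then gives "jojbddbhsmxtej".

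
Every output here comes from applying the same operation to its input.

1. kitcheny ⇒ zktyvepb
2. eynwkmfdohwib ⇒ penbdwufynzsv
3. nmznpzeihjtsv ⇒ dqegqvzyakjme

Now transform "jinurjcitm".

zeliatzkda

Rule — shift every letter 9 places backward in the alphabet (wrapping around), then move the first character to the end.
Applying that to "jinurjcitm" gives "zeliatzkda".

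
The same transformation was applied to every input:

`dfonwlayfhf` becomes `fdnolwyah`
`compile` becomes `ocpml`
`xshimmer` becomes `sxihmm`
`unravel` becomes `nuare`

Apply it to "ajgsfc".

In each case the input is transformed by: swap each adjacent pair of characters (1↔2, 3↔4, ...), then delete the last 2 characters.
For "ajgsfc", step one produces "jasgcf"; step two turns that into "jasg".

jasg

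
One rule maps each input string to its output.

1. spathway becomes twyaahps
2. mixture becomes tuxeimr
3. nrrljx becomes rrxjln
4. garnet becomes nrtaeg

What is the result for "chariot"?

Each output is the input with this applied: sort the characters into alphabetical order, then move the last 3 characters to the front (rotate right by 3).
Working it through for "chariot": intermediate "achiort", final "ortachi".
(Check on "mixture": → "eimrtux" → "tuxeimr" ✓)

ortachi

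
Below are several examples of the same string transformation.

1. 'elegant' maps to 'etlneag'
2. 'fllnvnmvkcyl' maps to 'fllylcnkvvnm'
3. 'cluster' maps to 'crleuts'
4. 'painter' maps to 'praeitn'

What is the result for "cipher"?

Looking at the pairs, the operation is to take characters alternately from the front and the back (1st, last, 2nd, 2nd-last, ...).
Doing the same to "cipher": "crieph".

crieph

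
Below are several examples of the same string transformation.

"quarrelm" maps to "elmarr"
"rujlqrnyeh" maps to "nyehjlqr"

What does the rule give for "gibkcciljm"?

Looking at the pairs, the operation is to delete the first 2 characters, then swap the front and back halves of the string.
Applying both steps to "gibkcciljm": "bkcciljm", then "iljmbkcc".

iljmbkcc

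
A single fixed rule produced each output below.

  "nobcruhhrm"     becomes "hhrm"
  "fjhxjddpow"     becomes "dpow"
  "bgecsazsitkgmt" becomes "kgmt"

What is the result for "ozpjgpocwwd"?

Rule — keep only the last 4 characters.
On "ozpjgpocwwd" that produces "cwwd".

cwwd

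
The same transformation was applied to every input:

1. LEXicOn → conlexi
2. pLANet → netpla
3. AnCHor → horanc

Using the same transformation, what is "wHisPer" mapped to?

perwhis

In each case the input is transformed by: move the last 3 characters to the front (rotate right by 3), then convert every letter to lowercase.
For "wHisPer", step one produces "PerwHis"; step two turns that into "perwhis".
(Check on "LEXicOn": → "cOnLEXi" → "conlexi" ✓)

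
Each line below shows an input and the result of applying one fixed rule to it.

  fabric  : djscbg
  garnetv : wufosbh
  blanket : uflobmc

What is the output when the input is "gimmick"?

The transformation: reverse the string, then shift every letter 1 place forward in the alphabet (wrapping around).
For "gimmick", step one produces "kcimmig"; step two turns that into "ldjnnjh".

ldjnnjh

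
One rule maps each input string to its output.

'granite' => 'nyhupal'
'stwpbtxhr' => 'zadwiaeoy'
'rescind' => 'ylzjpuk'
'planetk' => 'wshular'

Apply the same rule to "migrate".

tpnyhal

Rule — shift every letter 7 places forward in the alphabet (wrapping around).
"migrate" → "tpnyhal".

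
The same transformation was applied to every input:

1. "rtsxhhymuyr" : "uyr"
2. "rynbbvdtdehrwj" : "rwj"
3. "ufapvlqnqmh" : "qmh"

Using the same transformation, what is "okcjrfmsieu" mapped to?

ieu

The rule is to keep only the last 3 characters.
So "okcjrfmsieu" becomes "ieu".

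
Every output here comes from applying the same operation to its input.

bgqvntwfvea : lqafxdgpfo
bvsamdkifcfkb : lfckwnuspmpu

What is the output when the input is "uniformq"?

exspybw

The pattern: delete the last character, then shift every letter 10 places forward in the alphabet (wrapping around).
Starting from "uniformq": after the first operation, "uniform"; after the second, "exspybw".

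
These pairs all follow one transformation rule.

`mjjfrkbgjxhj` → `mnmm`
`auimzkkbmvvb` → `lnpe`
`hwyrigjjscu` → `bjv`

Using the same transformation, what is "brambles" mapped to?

do

Rule — keep one character in every 3, starting at position 3 (positions 3rd, 6th, 9th, ...), then shift every letter 3 places forward in the alphabet (wrapping around).
Starting from "brambles": after the first operation, "al"; after the second, "do".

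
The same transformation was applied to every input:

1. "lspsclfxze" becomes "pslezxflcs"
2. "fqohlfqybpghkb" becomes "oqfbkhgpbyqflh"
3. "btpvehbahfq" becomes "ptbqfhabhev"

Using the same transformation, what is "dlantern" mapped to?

The rule is to reverse the string, then move the last 3 characters to the front (rotate right by 3).
Applying both steps to "dlantern": "nretnald", then "aldnretn".

aldnretn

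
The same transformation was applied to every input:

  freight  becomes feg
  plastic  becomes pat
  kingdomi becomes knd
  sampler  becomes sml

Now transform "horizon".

Each output is the input with this applied: delete the last 2 characters, then keep every other character starting from the first (positions 1st, 3rd, 5th, ...).
For "horizon", step one produces "horiz"; step two turns that into "hrz".

hrz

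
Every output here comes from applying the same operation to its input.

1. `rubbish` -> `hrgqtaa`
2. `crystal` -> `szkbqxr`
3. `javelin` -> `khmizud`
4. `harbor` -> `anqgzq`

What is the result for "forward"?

zqcenqv

In each case the input is transformed by: move the last 3 characters to the front (rotate right by 3), then shift every letter 1 place backward in the alphabet (wrapping around).
Applying that to "forward" gives "zqcenqv".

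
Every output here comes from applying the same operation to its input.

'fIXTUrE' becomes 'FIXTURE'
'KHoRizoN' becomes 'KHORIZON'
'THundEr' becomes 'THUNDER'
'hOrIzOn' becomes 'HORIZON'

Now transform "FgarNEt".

What's happening: convert every letter to uppercase.
"FgarNEt" → "FGARNET".

FGARNET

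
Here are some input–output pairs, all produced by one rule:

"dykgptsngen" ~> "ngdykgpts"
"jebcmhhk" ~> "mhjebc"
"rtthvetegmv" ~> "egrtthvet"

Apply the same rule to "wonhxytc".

The pattern: delete the last 2 characters, then move the last 2 characters to the front (rotate right by 2).
On "wonhxytc": the first step gives "wonhxy", and the second then gives "xywonh".

xywonh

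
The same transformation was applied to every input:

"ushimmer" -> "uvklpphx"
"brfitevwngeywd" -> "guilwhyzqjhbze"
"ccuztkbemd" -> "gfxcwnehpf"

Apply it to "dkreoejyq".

tnuhrhmbg

What's happening: swap the first and last characters, then shift every letter 3 places forward in the alphabet (wrapping around).
For "dkreoejyq", step one produces "qkreoejyd"; step two turns that into "tnuhrhmbg".
(Check on "ushimmer": → "rshimmeu" → "uvklpphx" ✓)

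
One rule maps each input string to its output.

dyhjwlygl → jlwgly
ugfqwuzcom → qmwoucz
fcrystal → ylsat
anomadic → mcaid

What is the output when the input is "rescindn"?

The pattern: delete the first 3 characters, then take characters alternately from the front and the back (1st, last, 2nd, 2nd-last, ...).
For "rescindn", step one produces "cindn"; step two turns that into "cnidn".
(Check on "fcrystal": → "ystal" → "ylsat" ✓)

cnidn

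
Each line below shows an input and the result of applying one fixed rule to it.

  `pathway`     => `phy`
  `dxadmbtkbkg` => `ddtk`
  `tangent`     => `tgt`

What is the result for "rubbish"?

rbh

The pattern: keep one character in every 3, starting at position 1 (positions 1st, 4th, 7th, ...).
Doing the same to "rubbish": "rbh".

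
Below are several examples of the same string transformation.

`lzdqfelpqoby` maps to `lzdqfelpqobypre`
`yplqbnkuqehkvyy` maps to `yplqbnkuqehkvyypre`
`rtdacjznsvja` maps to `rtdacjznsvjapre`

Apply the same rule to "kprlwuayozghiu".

What's happening: append "pre".
For "kprlwuayozghiu" the result is "kprlwuayozghiupre".

kprlwuayozghiupre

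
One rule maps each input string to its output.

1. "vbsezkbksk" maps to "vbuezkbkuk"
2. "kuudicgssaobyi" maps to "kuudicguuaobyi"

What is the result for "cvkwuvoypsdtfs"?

Each output is the input with this applied: replace every "s" with "u".
"cvkwuvoypsdtfs" → "cvkwuvoypudtfu".

cvkwuvoypudtfu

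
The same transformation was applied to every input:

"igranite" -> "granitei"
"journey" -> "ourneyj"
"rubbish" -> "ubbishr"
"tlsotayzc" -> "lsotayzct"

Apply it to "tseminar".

Looking at the pairs, the operation is to move the first character to the end.
"tseminar" → "seminart".

seminart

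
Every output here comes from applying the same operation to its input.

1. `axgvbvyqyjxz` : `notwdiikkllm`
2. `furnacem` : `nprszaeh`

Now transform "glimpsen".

Rule — sort the characters into alphabetical order, then shift every letter 13 places forward in the alphabet (wrapping around) — i.e. ROT13.
Doing the same to "glimpsen": "rtvyzacf".
(Check on "furnacem": → "acefmnru" → "nprszaeh" ✓)

rtvyzacf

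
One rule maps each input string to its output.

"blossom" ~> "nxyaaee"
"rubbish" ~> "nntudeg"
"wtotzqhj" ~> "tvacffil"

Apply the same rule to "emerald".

mpqqxyd

The rule is to sort the characters into alphabetical order, then shift every letter 12 places forward in the alphabet (wrapping around).
Starting from "emerald": after the first operation, "adeelmr"; after the second, "mpqqxyd".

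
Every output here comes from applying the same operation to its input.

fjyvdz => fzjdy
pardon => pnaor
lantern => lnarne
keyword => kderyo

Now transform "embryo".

eomyb

Looking at the pairs, the operation is to take characters alternately from the front and the back (1st, last, 2nd, 2nd-last, ...), then delete the last character.
For "embryo", step one produces "eomybr"; step two turns that into "eomyb".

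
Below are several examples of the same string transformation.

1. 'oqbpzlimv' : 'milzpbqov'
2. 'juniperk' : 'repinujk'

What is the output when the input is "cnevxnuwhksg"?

skhwunxvencg

Each output is the input with this applied: move the last character to the front, then reverse the string.
So "cnevxnuwhksg" becomes "skhwunxvencg".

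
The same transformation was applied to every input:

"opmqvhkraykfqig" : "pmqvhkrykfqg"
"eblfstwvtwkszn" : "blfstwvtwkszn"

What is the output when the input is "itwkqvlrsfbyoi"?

The pattern: remove every vowel.
Applying that to "itwkqvlrsfbyoi" gives "twkqvlrsfby".

twkqvlrsfby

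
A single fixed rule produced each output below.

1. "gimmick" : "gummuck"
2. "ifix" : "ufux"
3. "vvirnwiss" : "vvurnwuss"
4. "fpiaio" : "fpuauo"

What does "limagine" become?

The pattern: replace every "i" with "u".
So "limagine" becomes "lumagune".

lumagune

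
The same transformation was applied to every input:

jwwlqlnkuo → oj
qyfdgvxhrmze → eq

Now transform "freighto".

The transformation: move the first character to the end, then keep only the last 2 characters.
For "freighto" the result is "of".

of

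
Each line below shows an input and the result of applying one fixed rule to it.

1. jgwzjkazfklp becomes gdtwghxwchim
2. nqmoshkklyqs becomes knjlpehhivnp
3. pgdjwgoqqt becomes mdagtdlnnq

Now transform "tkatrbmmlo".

Rule — shift every letter 3 places backward in the alphabet (wrapping around).
So "tkatrbmmlo" becomes "qhxqoyjjil".

qhxqoyjjil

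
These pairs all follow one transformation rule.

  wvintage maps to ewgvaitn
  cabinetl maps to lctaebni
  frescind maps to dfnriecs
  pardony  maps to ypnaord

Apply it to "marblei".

The rule is to reverse the string, then take characters alternately from the front and the back (1st, last, 2nd, 2nd-last, ...).
On "marblei": the first step gives "ielbram", and the second then gives "imealrb".

imealrb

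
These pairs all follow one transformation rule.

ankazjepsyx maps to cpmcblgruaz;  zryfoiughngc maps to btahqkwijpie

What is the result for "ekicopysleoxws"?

Looking at the pairs, the operation is to shift every letter 2 places forward in the alphabet (wrapping around).
"ekicopysleoxws" → "gmkeqraungqzyu".

gmkeqraungqzyu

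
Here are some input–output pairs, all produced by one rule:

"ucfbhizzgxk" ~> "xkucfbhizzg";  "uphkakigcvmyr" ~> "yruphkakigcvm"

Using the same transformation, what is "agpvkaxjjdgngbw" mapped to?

What's happening: move the last 2 characters to the front (rotate right by 2).
On "agpvkaxjjdgngbw" that produces "bwagpvkaxjjdgng".

bwagpvkaxjjdgng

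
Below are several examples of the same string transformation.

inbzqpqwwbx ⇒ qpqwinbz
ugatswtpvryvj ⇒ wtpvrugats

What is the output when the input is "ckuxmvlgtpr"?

mvlgckux

The pattern: delete the last 3 characters, then swap the front and back halves of the string.
Applying both steps to "ckuxmvlgtpr": "ckuxmvlg", then "mvlgckux".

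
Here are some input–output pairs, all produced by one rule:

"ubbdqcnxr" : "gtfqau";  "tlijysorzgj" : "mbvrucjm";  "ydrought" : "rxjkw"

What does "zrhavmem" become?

In each case the input is transformed by: shift every letter 3 places forward in the alphabet (wrapping around), then delete the first 3 characters.
Starting from "zrhavmem": after the first operation, "cukdyphp"; after the second, "dyphp".

dyphp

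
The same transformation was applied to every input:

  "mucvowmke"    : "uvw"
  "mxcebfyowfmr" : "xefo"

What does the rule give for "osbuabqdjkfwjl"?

subdk

The rule is to delete the last 3 characters, then keep every other character starting from the second (positions 2nd, 4th, 6th, ...).
On "osbuabqdjkfwjl": the first step gives "osbuabqdjkf", and the second then gives "subdk".
(Check on "mucvowmke": → "mucvow" → "uvw" ✓)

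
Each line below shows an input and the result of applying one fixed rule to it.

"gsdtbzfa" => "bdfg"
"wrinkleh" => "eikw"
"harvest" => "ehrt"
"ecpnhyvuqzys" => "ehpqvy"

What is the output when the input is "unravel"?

Each output is the input with this applied: keep every other character starting from the first (positions 1st, 3rd, 5th, ...), then sort the characters into alphabetical order.
Working it through for "unravel": intermediate "urvl", final "lruv".

lruv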